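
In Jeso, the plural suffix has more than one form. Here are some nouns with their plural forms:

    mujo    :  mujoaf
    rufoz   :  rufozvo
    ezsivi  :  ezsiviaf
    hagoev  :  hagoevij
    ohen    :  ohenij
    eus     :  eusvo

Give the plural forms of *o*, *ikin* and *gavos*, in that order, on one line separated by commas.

oaf, ikinij, gavosvo

The alternation tracks the final sound of the stem — -vo when the stem ends in a sibilant (*rufoz*, *eus*); -ij when the stem ends in a non-sibilant consonant (*hagoev*, *ohen*); -af when the stem ends in a vowel (*mujo*, *ezsivi*).
*o* — final sound /o/ (a vowel) → -af → *oaf*.
Since the final sound of *ikin* is /n/ (a non-sibilant consonant), it takes -ij, giving *ikinij*.
Since the final sound of *gavos* is /s/ (a sibilant), it takes -vo, giving *gavosvo*.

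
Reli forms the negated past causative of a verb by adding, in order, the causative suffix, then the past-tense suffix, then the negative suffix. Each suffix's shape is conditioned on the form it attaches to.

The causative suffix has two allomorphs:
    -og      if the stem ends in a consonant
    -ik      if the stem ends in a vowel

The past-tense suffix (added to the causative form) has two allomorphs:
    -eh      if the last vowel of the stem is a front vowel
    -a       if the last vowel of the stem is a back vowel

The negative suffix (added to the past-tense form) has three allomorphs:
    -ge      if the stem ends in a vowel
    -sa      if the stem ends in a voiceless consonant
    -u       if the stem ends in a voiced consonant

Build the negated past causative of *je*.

Since the final sound of *je* is /e/ (a vowel), it takes -ik, giving *jeik*.
The causative form *jeik* — last vowel /i/ (a front vowel) → -eh → *jeikeh*.
The final sound of the past-tense form *jeikeh* is /h/, which is a voiceless consonant, so the negative suffix is -sa, giving *jeikehsa*.

jeikehsa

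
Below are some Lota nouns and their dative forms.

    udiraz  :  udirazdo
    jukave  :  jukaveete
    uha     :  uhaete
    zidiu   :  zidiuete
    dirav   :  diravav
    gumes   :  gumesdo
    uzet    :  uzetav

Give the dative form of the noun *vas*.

vasdo

The alternation tracks the final sound of the stem — -do when the stem ends in a sibilant (*udiraz*, *gumes*); -av when the stem ends in a non-sibilant consonant (*dirav*, *uzet*); -ete when the stem ends in a vowel (*jukave*, *uha*, *zidiu*).
*vas*: final sound = /s/, a sibilant → -do → *vasdo*.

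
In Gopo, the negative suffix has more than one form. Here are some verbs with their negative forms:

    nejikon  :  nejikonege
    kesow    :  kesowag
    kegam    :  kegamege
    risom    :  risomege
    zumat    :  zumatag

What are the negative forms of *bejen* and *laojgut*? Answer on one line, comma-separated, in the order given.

bejenege, laojgutag

The alternation tracks the final consonant of the stem — -ege when the stem ends in a nasal (*nejikon*, *kegam*, *risom*); -ag when the stem ends in a non-nasal consonant (*kesow*, *zumat*).
Since the final consonant of *bejen* is /n/ (a nasal), it takes -ege, giving *bejenege*.
Since the final consonant of *laojgut* is /t/ (non-nasal), it takes -ag, giving *laojgutag*.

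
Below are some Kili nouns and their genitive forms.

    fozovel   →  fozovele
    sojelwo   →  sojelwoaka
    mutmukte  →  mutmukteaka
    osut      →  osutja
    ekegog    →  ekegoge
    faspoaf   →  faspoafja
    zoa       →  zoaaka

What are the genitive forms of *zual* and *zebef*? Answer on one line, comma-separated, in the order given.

The suffix is conditioned by the final sound: -ja when the stem ends in a voiceless consonant (*osut*, *faspoaf*); -e when the stem ends in a voiced consonant (*fozovel*, *ekegog*); -aka when the stem ends in a vowel (*sojelwo*, *mutmukte*, *zoa*).
Since the final sound of *zual* is /l/ (a voiced consonant), it takes -e, giving *zuale*.
Since the final sound of *zebef* is /f/ (a voiceless consonant), it takes -ja, giving *zebefja*.

zuale, zebefja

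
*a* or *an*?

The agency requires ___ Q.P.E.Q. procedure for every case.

a

The indefinite article is chosen by the initial *sound* of the following word, not its spelling.
The initialism *Q.P.E.Q.* is read letter by letter; the first letter, Q, is pronounced /kjuː/, which begins with a consonant sound.
So the article is *a*: The agency requires a Q.P.E.Q. procedure for every case.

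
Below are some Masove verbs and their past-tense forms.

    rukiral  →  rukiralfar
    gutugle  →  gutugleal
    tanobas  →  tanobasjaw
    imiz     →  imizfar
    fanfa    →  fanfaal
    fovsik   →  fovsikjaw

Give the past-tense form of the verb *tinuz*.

Looking at the final sound of each stem: -jaw when the stem ends in a voiceless consonant (*tanobas*, *fovsik*); -far when the stem ends in a voiced consonant (*rukiral*, *imiz*); -al when the stem ends in a vowel (*gutugle*, *fanfa*).
The final sound of *tinuz* is /z/, which is a voiced consonant, so the suffix is -far, giving *tinuzfar*.

tinuzfar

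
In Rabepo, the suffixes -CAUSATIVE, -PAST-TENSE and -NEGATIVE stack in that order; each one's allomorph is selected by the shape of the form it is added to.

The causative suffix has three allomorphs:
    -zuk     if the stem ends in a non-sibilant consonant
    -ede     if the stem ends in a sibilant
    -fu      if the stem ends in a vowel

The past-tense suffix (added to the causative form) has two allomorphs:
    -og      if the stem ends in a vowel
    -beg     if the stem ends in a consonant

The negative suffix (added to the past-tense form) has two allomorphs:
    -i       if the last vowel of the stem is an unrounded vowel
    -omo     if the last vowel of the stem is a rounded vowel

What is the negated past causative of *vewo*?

*vewo*: final sound = /o/, a vowel → -fu → *vewofu*.
Since the final sound of the causative form *vewofu* is /u/ (a vowel), it takes -og, giving *vewofuog*.
The past-tense form *vewofuog* — last vowel /o/ (a rounded vowel) → -omo → *vewofuogomo*.

vewofuogomo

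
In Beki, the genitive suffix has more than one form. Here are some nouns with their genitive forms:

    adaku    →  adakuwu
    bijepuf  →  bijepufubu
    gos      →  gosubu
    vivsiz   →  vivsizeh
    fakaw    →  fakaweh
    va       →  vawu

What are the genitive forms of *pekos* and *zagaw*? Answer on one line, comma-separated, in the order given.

pekosubu, zagaweh

The pattern is voicing of the final sound: -ubu when the stem ends in a voiceless consonant (*bijepuf*, *gos*); -eh when the stem ends in a voiced consonant (*vivsiz*, *fakaw*); -wu when the stem ends in a vowel (*adaku*, *va*).
Since the final sound of *pekos* is /s/ (a voiceless consonant), it takes -ubu, giving *pekosubu*.
The final sound of *zagaw* is /w/, which is a voiced consonant, so the suffix is -eh, giving *zagaweh*.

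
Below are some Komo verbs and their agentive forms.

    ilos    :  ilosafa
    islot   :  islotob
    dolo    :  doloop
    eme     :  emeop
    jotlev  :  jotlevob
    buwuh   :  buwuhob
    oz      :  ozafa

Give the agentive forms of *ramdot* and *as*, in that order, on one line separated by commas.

Looking at the final sound of each stem: -afa when the stem ends in a sibilant (*ilos*, *oz*); -ob when the stem ends in a non-sibilant consonant (*islot*, *jotlev*, *buwuh*); -op when the stem ends in a vowel (*dolo*, *eme*).
The final sound of *ramdot* is /t/, which is a non-sibilant consonant, so the suffix is -ob, giving *ramdotob*.
Since the final sound of *as* is /s/ (a sibilant), it takes -afa, giving *asafa*.

ramdotob, asafa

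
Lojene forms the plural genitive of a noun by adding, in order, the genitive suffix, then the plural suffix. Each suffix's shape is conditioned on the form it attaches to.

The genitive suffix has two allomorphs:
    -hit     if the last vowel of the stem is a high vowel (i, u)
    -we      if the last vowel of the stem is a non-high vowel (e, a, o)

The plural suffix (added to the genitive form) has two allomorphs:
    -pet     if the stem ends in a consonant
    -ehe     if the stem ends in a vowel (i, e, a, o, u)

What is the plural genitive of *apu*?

*apu*: last vowel = /u/, a high vowel → -hit → *apuhit*.
The genitive form *apuhit* — final sound /t/ (a consonant) → -pet → *apuhitpet*.

apuhitpet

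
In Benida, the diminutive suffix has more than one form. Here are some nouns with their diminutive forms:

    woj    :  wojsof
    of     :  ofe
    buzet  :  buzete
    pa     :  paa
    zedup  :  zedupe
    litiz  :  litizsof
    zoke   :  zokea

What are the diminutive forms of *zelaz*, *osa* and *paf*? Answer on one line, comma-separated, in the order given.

The suffix is conditioned by the final sound: -e when the stem ends in a voiceless consonant (*of*, *buzet*, *zedup*); -sof when the stem ends in a voiced consonant (*woj*, *litiz*); -a when the stem ends in a vowel (*pa*, *zoke*).
*zelaz* — final sound /z/ (a voiced consonant) → -sof → *zelazsof*.
Since the final sound of *osa* is /a/ (a vowel), it takes -a, giving *osaa*.
Since the final sound of *paf* is /f/ (a voiceless consonant), it takes -e, giving *pafe*.

zelazsof, osaa, pafe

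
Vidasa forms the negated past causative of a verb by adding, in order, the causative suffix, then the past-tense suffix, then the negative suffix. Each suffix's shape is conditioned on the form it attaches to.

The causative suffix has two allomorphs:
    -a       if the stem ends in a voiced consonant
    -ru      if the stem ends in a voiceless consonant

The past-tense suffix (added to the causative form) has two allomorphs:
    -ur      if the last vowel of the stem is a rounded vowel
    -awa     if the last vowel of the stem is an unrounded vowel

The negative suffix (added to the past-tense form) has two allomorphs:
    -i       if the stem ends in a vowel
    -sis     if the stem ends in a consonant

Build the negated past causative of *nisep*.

*nisep*: final consonant = /p/, voiceless → -ru → *nisepru*.
Since the last vowel of the causative form *nisepru* is /u/ (a rounded vowel), it takes -ur, giving *nisepruur*.
The past-tense form *nisepruur* — final sound /r/ (a consonant) → -sis → *nisepruursis*.

nisepruursis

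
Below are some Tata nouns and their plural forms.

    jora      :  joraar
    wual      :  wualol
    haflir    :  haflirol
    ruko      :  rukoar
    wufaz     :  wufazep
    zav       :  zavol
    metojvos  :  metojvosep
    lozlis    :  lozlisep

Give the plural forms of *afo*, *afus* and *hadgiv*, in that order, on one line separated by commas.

The alternation tracks the final sound of the stem — -ep when the stem ends in a sibilant (*wufaz*, *metojvos*, *lozlis*); -ol when the stem ends in a non-sibilant consonant (*wual*, *haflir*, *zav*); -ar when the stem ends in a vowel (*jora*, *ruko*).
*afo* — final sound /o/ (a vowel) → -ar → *afoar*.
*afus*: final sound = /s/, a sibilant → -ep → *afusep*.
*hadgiv*: final sound = /v/, a non-sibilant consonant → -ol → *hadgivol*.

afoar, afusep, hadgivol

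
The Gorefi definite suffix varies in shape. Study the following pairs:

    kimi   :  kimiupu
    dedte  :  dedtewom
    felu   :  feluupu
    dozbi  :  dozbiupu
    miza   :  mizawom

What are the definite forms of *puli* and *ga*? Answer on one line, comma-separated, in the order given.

puliupu, gawom

The suffix is conditioned by the last vowel: -upu when the last vowel of the stem is a high vowel (*kimi*, *felu*, *dozbi*); -wom when the last vowel of the stem is a non-high vowel (*dedte*, *miza*).
Since the last vowel of *puli* is /i/ (a high vowel), it takes -upu, giving *puliupu*.
The last vowel of *ga* is /a/, which is a non-high vowel, so the suffix is -wom, giving *gawom*.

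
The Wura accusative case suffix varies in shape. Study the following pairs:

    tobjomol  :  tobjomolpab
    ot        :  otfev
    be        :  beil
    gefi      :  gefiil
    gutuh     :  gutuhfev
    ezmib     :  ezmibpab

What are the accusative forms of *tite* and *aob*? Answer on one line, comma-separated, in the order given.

titeil, aobpab

Looking at the final sound of each stem: -fev when the stem ends in a voiceless consonant (*ot*, *gutuh*); -pab when the stem ends in a voiced consonant (*tobjomol*, *ezmib*); -il when the stem ends in a vowel (*be*, *gefi*).
Since the final sound of *tite* is /e/ (a vowel), it takes -il, giving *titeil*.
The final sound of *aob* is /b/, which is a voiced consonant, so the suffix is -pab, giving *aobpab*.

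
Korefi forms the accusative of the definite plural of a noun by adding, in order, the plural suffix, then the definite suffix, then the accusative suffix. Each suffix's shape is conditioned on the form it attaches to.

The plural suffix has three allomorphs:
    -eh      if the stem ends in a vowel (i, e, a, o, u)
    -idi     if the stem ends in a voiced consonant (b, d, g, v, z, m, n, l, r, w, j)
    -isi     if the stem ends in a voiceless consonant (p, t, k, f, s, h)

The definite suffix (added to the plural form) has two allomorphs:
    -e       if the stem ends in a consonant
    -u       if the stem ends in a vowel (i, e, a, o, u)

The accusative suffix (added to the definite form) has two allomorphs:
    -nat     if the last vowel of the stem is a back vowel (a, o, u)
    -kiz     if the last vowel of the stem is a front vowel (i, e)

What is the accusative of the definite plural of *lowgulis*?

lowgulisisiunat

*lowgulis* — final sound /s/ (a voiceless consonant) → -isi → *lowgulisisi*.
Since the final sound of the plural form *lowgulisisi* is /i/ (a vowel), it takes -u, giving *lowgulisisiu*.
The definite form *lowgulisisiu* — last vowel /u/ (a back vowel) → -nat → *lowgulisisiunat*.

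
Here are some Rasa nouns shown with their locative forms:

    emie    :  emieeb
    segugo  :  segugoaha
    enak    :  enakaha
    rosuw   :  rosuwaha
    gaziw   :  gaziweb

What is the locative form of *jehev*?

jeheveb

Looking at the last vowel of each stem: -eb when the last vowel of the stem is a front vowel (*emie*, *gaziw*); -aha when the last vowel of the stem is a back vowel (*segugo*, *enak*, *rosuw*).
*jehev* — last vowel /e/ (a front vowel) → -eb → *jeheveb*.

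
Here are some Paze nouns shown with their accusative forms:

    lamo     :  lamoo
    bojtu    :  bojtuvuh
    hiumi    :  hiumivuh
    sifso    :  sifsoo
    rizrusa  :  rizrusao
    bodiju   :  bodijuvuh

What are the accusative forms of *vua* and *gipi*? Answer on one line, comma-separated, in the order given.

vuao, gipivuh

The pattern is height harmony: -vuh when the last vowel of the stem is a high vowel (*bojtu*, *hiumi*, *bodiju*); -o when the last vowel of the stem is a non-high vowel (*lamo*, *sifso*, *rizrusa*).
*vua*: last vowel = /a/, a non-high vowel → -o → *vuao*.
Since the last vowel of *gipi* is /i/ (a high vowel), it takes -vuh, giving *gipivuh*.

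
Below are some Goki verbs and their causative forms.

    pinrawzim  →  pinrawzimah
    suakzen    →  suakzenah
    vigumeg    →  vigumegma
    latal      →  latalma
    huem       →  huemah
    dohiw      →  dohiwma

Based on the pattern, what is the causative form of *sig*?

The pattern is nasality of the final consonant: -ah when the stem ends in a nasal (*pinrawzim*, *suakzen*, *huem*); -ma when the stem ends in a non-nasal consonant (*vigumeg*, *latal*, *dohiw*).
Since the final consonant of *sig* is /g/ (non-nasal), it takes -ma, giving *sigma*.

sigma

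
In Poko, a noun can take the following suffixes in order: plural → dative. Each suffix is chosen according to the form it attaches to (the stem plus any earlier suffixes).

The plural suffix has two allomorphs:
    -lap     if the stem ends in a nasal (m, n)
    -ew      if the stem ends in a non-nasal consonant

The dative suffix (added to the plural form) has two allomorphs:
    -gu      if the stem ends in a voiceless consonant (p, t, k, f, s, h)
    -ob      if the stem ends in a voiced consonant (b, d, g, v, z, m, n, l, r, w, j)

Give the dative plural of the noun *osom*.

The final consonant of *osom* is /m/, which is a nasal, so the plural suffix is -lap, giving *osomlap*.
Since the final consonant of the plural form *osomlap* is /p/ (voiceless), it takes -gu, giving *osomlapgu*.

osomlapgu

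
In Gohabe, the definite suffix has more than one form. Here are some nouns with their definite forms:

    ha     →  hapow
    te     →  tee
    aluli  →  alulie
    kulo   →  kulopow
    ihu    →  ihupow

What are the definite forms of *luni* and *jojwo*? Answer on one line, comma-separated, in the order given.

lunie, jojwopow

The alternation tracks the last vowel of the stem — -e when the last vowel of the stem is a front vowel (*te*, *aluli*); -pow when the last vowel of the stem is a back vowel (*ha*, *kulo*, *ihu*).
The last vowel of *luni* is /i/, which is a front vowel, so the suffix is -e, giving *lunie*.
*jojwo*: last vowel = /o/, a back vowel → -pow → *jojwopow*.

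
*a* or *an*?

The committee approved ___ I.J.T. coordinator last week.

The indefinite article is chosen by the initial *sound* of the following word, not its spelling.
The initialism *I.J.T.* is read letter by letter; the first letter, I, is pronounced /aɪ/, which begins with a vowel sound.
So the article is *an*: The committee approved an I.J.T. coordinator last week.

an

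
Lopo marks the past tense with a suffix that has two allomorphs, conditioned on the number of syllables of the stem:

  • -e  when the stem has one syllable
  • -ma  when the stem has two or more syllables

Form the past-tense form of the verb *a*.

ae

With one syllable, *a* takes -e → *ae*.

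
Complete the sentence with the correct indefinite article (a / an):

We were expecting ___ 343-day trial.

The indefinite article is chosen by the initial *sound* of the following word, not its spelling.
The number *343* is spoken "three hundred …", beginning with /θriː/ — a consonant sound.
So the article is *a*: We were expecting a 343-day trial.

a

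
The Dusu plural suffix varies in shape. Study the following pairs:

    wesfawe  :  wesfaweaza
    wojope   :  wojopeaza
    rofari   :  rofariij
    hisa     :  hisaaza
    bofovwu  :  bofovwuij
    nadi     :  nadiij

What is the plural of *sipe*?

sipeaza

Looking at the last vowel of each stem: -ij when the last vowel of the stem is a high vowel (*rofari*, *bofovwu*, *nadi*); -aza when the last vowel of the stem is a non-high vowel (*wesfawe*, *wojope*, *hisa*).
Since the last vowel of *sipe* is /e/ (a non-high vowel), it takes -aza, giving *sipeaza*.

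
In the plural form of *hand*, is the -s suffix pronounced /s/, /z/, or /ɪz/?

The stem *hand* ends in a voiced non-sibilant sound.
The plural suffix surfaces as /ɪz/ after sibilants, /s/ after other voiceless consonants, and /z/ after other voiced sounds.
So the plural -s on *hand* is pronounced /z/.

/z/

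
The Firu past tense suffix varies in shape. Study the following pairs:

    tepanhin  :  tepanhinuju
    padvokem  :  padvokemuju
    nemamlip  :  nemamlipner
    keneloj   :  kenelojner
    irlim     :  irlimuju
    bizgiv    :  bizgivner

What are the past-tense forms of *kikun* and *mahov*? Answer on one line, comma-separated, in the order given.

The alternation tracks the final consonant of the stem — -uju when the stem ends in a nasal (*tepanhin*, *padvokem*, *irlim*); -ner when the stem ends in a non-nasal consonant (*nemamlip*, *keneloj*, *bizgiv*).
*kikun* — final consonant /n/ (a nasal) → -uju → *kikunuju*.
The final consonant of *mahov* is /v/, which is non-nasal, so the suffix is -ner, giving *mahovner*.

kikunuju, mahovner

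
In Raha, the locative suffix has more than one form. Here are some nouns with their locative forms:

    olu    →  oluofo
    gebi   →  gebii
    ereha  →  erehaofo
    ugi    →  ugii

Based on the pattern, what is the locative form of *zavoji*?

zavojii

The pattern is front/back vowel harmony: -i when the last vowel of the stem is a front vowel (*gebi*, *ugi*); -ofo when the last vowel of the stem is a back vowel (*olu*, *ereha*).
Since the last vowel of *zavoji* is /i/ (a front vowel), it takes -i, giving *zavojii*.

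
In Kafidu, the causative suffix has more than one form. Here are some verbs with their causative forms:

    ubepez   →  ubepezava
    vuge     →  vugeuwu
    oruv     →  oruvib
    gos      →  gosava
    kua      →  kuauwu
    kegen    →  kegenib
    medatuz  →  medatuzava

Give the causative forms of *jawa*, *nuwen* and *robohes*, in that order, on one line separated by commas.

The suffix is conditioned by the final sound: -ava when the stem ends in a sibilant (*ubepez*, *gos*, *medatuz*); -ib when the stem ends in a non-sibilant consonant (*oruv*, *kegen*); -uwu when the stem ends in a vowel (*vuge*, *kua*).
The final sound of *jawa* is /a/, which is a vowel, so the suffix is -uwu, giving *jawauwu*.
*nuwen* — final sound /n/ (a non-sibilant consonant) → -ib → *nuwenib*.
*robohes* — final sound /s/ (a sibilant) → -ava → *robohesava*.

jawauwu, nuwenib, robohesava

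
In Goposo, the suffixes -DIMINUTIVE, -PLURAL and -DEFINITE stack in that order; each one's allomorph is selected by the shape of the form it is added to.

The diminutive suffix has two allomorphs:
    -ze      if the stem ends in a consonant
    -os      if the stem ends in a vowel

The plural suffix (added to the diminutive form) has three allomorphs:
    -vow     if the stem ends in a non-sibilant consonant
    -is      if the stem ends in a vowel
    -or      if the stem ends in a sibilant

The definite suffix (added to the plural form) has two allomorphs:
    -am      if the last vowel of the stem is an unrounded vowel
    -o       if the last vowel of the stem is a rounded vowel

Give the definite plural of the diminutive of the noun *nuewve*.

nuewveosoro

Since the final sound of *nuewve* is /e/ (a vowel), it takes -os, giving *nuewveos*.
The diminutive form *nuewveos*: final sound = /s/, a sibilant → -or → *nuewveosor*.
The plural form *nuewveosor* — last vowel /o/ (a rounded vowel) → -o → *nuewveosoro*.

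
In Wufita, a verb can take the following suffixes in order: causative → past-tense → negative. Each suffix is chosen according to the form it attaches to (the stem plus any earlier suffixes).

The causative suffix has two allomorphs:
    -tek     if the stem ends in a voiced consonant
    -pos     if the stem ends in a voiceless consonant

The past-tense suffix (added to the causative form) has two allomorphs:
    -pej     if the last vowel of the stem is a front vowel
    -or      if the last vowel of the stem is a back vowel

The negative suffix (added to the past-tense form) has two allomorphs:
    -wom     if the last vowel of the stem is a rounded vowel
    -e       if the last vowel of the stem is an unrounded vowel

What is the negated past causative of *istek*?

istekposorwom

The final consonant of *istek* is /k/, which is voiceless, so the causative suffix is -pos, giving *istekpos*.
Since the last vowel of the causative form *istekpos* is /o/ (a back vowel), it takes -or, giving *istekposor*.
The last vowel of the past-tense form *istekposor* is /o/, which is a rounded vowel, so the negative suffix is -wom, giving *istekposorwom*.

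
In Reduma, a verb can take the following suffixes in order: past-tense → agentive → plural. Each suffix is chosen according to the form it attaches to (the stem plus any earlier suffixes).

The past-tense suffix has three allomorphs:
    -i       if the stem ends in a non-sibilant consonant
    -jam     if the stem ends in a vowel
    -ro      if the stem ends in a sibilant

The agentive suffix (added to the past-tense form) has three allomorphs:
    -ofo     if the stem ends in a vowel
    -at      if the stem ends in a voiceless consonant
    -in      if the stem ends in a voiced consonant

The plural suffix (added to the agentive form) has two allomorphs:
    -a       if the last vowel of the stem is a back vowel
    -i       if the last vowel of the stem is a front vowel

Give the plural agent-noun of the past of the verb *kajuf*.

kajufiofoa

The final sound of *kajuf* is /f/, which is a non-sibilant consonant, so the past-tense suffix is -i, giving *kajufi*.
The past-tense form *kajufi*: final sound = /i/, a vowel → -ofo → *kajufiofo*.
The last vowel of the agentive form *kajufiofo* is /o/, which is a back vowel, so the plural suffix is -a, giving *kajufiofoa*.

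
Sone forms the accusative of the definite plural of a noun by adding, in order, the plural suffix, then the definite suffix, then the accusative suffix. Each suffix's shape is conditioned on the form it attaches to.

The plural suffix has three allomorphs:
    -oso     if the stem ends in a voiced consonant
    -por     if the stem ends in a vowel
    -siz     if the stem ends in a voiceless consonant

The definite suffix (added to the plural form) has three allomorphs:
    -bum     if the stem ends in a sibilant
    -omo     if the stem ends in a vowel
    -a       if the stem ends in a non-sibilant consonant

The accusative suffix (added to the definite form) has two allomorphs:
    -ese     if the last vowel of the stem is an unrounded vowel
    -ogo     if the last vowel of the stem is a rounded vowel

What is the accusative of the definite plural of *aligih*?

*aligih* — final sound /h/ (a voiceless consonant) → -siz → *aligihsiz*.
The plural form *aligihsiz* — final sound /z/ (a sibilant) → -bum → *aligihsizbum*.
Since the last vowel of the definite form *aligihsizbum* is /u/ (a rounded vowel), it takes -ogo, giving *aligihsizbumogo*.

aligihsizbumogo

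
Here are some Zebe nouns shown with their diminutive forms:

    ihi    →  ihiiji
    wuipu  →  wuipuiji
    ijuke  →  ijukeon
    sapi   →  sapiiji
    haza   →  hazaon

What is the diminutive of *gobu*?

The pattern is height harmony: -iji when the last vowel of the stem is a high vowel (*ihi*, *wuipu*, *sapi*); -on when the last vowel of the stem is a non-high vowel (*ijuke*, *haza*).
*gobu*: last vowel = /u/, a high vowel → -iji → *gobuiji*.

gobuiji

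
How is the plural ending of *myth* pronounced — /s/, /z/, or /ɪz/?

The stem *myth* ends in a voiceless non-sibilant consonant.
The plural suffix surfaces as /ɪz/ after sibilants, /s/ after other voiceless consonants, and /z/ after other voiced sounds.
So the plural -s on *myth* is pronounced /s/.

/s/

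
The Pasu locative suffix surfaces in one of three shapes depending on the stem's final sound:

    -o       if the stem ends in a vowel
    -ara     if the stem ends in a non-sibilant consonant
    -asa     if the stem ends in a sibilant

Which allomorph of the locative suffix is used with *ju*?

*ju* — final sound /u/ (a vowel) → -o.

-o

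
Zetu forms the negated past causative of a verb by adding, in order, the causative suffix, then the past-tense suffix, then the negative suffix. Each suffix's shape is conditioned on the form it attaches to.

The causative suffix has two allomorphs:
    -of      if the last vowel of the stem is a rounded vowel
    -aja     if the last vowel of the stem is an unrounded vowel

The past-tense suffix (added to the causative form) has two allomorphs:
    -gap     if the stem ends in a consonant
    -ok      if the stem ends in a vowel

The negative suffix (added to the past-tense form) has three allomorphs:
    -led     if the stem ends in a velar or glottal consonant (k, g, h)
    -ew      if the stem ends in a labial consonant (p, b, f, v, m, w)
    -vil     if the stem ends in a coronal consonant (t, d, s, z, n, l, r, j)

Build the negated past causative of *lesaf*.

Since the last vowel of *lesaf* is /a/ (an unrounded vowel), it takes -aja, giving *lesafaja*.
The final sound of the causative form *lesafaja* is /a/, which is a vowel, so the past-tense suffix is -ok, giving *lesafajaok*.
The past-tense form *lesafajaok* — final consonant /k/ (velar/glottal) → -led → *lesafajaokled*.

lesafajaokled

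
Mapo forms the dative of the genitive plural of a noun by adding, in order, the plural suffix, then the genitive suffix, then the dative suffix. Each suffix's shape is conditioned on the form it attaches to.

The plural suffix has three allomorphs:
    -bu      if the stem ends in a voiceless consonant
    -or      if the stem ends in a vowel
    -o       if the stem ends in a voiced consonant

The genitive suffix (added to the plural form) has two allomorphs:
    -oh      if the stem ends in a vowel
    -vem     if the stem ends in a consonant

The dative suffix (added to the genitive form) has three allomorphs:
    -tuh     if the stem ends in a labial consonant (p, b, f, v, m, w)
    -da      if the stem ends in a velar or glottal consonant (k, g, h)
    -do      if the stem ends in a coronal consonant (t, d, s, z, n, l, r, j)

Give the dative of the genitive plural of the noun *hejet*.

*hejet*: final sound = /t/, a voiceless consonant → -bu → *hejetbu*.
The final sound of the plural form *hejetbu* is /u/, which is a vowel, so the genitive suffix is -oh, giving *hejetbuoh*.
The genitive form *hejetbuoh* — final consonant /h/ (velar/glottal) → -da → *hejetbuohda*.

hejetbuohda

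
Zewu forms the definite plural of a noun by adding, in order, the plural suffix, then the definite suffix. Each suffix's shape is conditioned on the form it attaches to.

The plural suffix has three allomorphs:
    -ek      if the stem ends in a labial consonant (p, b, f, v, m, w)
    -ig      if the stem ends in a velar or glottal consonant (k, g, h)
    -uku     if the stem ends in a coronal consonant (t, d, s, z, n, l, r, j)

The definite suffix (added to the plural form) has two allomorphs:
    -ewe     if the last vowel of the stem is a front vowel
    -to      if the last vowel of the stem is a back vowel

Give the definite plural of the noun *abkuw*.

abkuwekewe

Since the final consonant of *abkuw* is /w/ (labial), it takes -ek, giving *abkuwek*.
The last vowel of the plural form *abkuwek* is /e/, which is a front vowel, so the definite suffix is -ewe, giving *abkuwekewe*.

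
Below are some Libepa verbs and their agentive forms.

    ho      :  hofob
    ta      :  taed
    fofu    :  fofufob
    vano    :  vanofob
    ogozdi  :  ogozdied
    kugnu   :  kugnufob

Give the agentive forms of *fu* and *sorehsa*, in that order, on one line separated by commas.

The pattern is rounding harmony: -fob when the last vowel of the stem is a rounded vowel (*ho*, *fofu*, *vano*, *kugnu*); -ed when the last vowel of the stem is an unrounded vowel (*ta*, *ogozdi*).
Since the last vowel of *fu* is /u/ (a rounded vowel), it takes -fob, giving *fufob*.
Since the last vowel of *sorehsa* is /a/ (an unrounded vowel), it takes -ed, giving *sorehsaed*.

fufob, sorehsaed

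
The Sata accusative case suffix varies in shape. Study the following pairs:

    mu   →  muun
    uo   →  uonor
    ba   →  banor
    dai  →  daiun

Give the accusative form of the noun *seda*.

sedanor

Looking at the last vowel of each stem: -un when the last vowel of the stem is a high vowel (*mu*, *dai*); -nor when the last vowel of the stem is a non-high vowel (*uo*, *ba*).
*seda* — last vowel /a/ (a non-high vowel) → -nor → *sedanor*.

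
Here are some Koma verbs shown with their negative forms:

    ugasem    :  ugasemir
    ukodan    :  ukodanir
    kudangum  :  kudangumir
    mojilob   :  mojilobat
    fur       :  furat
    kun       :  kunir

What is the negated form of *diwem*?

diwemir

Looking at the final consonant of each stem: -ir when the stem ends in a nasal (*ugasem*, *ukodan*, *kudangum*, *kun*); -at when the stem ends in a non-nasal consonant (*mojilob*, *fur*).
*diwem*: final consonant = /m/, a nasal → -ir → *diwemir*.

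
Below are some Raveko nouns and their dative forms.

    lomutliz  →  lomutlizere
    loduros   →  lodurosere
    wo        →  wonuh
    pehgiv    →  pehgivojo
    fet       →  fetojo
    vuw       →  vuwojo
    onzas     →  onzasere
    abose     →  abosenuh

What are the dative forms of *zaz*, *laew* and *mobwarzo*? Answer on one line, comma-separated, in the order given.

The pattern is sibilance of the final sound: -ere when the stem ends in a sibilant (*lomutliz*, *loduros*, *onzas*); -ojo when the stem ends in a non-sibilant consonant (*pehgiv*, *fet*, *vuw*); -nuh when the stem ends in a vowel (*wo*, *abose*).
Since the final sound of *zaz* is /z/ (a sibilant), it takes -ere, giving *zazere*.
*laew*: final sound = /w/, a non-sibilant consonant → -ojo → *laewojo*.
*mobwarzo* — final sound /o/ (a vowel) → -nuh → *mobwarzonuh*.

zazere, laewojo, mobwarzonuh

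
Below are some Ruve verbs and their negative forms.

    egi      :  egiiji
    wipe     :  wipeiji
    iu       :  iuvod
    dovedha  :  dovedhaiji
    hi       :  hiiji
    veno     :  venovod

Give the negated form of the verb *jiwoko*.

Looking at the last vowel of each stem: -vod when the last vowel of the stem is a rounded vowel (*iu*, *veno*); -iji when the last vowel of the stem is an unrounded vowel (*egi*, *wipe*, *dovedha*, *hi*).
Since the last vowel of *jiwoko* is /o/ (a rounded vowel), it takes -vod, giving *jiwokovod*.

jiwokovod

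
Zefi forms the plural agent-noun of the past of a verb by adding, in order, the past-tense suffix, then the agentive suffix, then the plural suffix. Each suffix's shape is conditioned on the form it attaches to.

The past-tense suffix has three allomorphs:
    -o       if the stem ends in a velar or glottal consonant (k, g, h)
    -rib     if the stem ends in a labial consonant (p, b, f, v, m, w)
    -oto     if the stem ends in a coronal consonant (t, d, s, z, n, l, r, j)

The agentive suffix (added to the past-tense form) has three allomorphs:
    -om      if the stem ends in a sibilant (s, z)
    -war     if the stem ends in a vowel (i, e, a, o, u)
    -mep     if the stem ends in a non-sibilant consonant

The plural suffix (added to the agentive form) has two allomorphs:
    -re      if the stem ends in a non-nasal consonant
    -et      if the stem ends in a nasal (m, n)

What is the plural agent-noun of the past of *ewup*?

*ewup*: final consonant = /p/, labial → -rib → *ewuprib*.
The past-tense form *ewuprib* — final sound /b/ (a non-sibilant consonant) → -mep → *ewupribmep*.
Since the final consonant of the agentive form *ewupribmep* is /p/ (non-nasal), it takes -re, giving *ewupribmepre*.

ewupribmepre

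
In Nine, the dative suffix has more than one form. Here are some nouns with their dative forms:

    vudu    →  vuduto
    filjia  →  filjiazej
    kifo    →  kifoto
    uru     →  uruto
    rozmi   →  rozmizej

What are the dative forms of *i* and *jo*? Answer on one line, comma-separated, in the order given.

izej, joto

The alternation tracks the last vowel of the stem — -to when the last vowel of the stem is a rounded vowel (*vudu*, *kifo*, *uru*); -zej when the last vowel of the stem is an unrounded vowel (*filjia*, *rozmi*).
The last vowel of *i* is /i/, which is an unrounded vowel, so the suffix is -zej, giving *izej*.
*jo* — last vowel /o/ (a rounded vowel) → -to → *joto*.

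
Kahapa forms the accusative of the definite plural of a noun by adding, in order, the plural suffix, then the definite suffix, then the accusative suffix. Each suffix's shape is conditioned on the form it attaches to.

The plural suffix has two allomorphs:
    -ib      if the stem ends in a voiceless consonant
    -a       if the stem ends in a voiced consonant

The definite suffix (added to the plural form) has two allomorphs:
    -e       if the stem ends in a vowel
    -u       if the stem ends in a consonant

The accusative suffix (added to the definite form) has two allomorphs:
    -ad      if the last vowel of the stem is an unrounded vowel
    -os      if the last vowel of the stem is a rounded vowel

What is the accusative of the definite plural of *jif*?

jifibuos

*jif* — final consonant /f/ (voiceless) → -ib → *jifib*.
Since the final sound of the plural form *jifib* is /b/ (a consonant), it takes -u, giving *jifibu*.
The last vowel of the definite form *jifibu* is /u/, which is a rounded vowel, so the accusative suffix is -os, giving *jifibuos*.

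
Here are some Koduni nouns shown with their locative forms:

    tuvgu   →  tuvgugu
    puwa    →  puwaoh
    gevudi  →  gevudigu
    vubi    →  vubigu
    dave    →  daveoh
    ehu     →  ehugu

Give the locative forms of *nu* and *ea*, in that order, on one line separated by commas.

The suffix is conditioned by the last vowel: -gu when the last vowel of the stem is a high vowel (*tuvgu*, *gevudi*, *vubi*, *ehu*); -oh when the last vowel of the stem is a non-high vowel (*puwa*, *dave*).
*nu* — last vowel /u/ (a high vowel) → -gu → *nugu*.
Since the last vowel of *ea* is /a/ (a non-high vowel), it takes -oh, giving *eaoh*.

nugu, eaoh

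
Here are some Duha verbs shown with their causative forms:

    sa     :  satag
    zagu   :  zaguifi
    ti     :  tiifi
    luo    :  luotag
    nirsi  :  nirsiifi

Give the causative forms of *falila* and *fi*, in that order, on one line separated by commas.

falilatag, fiifi

The alternation tracks the last vowel of the stem — -ifi when the last vowel of the stem is a high vowel (*zagu*, *ti*, *nirsi*); -tag when the last vowel of the stem is a non-high vowel (*sa*, *luo*).
The last vowel of *falila* is /a/, which is a non-high vowel, so the suffix is -tag, giving *falilatag*.
Since the last vowel of *fi* is /i/ (a high vowel), it takes -ifi, giving *fiifi*.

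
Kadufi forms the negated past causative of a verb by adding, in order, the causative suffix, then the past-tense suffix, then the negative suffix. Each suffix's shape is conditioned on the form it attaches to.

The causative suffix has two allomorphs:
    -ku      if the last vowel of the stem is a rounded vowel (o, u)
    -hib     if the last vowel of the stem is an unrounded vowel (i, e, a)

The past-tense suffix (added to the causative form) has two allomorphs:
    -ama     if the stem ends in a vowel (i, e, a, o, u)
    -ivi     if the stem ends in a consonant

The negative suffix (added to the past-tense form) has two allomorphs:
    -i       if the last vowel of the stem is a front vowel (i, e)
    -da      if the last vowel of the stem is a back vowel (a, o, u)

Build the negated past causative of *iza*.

*iza* — last vowel /a/ (an unrounded vowel) → -hib → *izahib*.
The causative form *izahib* — final sound /b/ (a consonant) → -ivi → *izahibivi*.
The last vowel of the past-tense form *izahibivi* is /i/, which is a front vowel, so the negative suffix is -i, giving *izahibivii*.

izahibivii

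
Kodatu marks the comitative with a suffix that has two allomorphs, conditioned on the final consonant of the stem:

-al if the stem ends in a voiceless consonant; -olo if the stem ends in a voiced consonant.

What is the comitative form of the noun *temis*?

temisal

*temis* — final consonant /s/ (voiceless) → -al → *temisal*.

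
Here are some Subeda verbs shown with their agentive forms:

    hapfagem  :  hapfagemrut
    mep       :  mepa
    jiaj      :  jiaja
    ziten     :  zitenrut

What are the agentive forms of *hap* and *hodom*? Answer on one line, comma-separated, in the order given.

The suffix is conditioned by the final consonant: -rut when the stem ends in a nasal (*hapfagem*, *ziten*); -a when the stem ends in a non-nasal consonant (*mep*, *jiaj*).
*hap*: final consonant = /p/, non-nasal → -a → *hapa*.
The final consonant of *hodom* is /m/, which is a nasal, so the suffix is -rut, giving *hodomrut*.

hapa, hodomrut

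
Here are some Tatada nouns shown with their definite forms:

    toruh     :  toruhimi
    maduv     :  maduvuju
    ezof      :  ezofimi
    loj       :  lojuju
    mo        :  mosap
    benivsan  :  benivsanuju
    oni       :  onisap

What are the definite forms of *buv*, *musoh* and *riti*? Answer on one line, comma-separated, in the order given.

The suffix is conditioned by the final sound: -imi when the stem ends in a voiceless consonant (*toruh*, *ezof*); -uju when the stem ends in a voiced consonant (*maduv*, *loj*, *benivsan*); -sap when the stem ends in a vowel (*mo*, *oni*).
*buv*: final sound = /v/, a voiced consonant → -uju → *buvuju*.
Since the final sound of *musoh* is /h/ (a voiceless consonant), it takes -imi, giving *musohimi*.
Since the final sound of *riti* is /i/ (a vowel), it takes -sap, giving *ritisap*.

buvuju, musohimi, ritisap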